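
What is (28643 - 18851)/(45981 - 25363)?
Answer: 4896/10309 ≈ 0.47493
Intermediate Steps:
(28643 - 18851)/(45981 - 25363) = 9792/20618 = 9792*(1/20618) = 4896/10309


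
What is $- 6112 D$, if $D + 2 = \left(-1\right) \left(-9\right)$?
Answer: $-42784$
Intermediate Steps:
$D = 7$ ($D = -2 - -9 = -2 + 9 = 7$)
$- 6112 D = \left(-6112\right) 7 = -42784$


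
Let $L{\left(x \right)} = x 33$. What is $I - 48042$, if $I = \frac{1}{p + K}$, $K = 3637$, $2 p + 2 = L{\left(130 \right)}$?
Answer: $- \frac{277730801}{5781} \approx -48042.0$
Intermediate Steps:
$L{\left(x \right)} = 33 x$
$p = 2144$ ($p = -1 + \frac{33 \cdot 130}{2} = -1 + \frac{1}{2} \cdot 4290 = -1 + 2145 = 2144$)
$I = \frac{1}{5781}$ ($I = \frac{1}{2144 + 3637} = \frac{1}{5781} \approx 0.00017298$)
$I - 48042 = \frac{1}{5781} - 48042 = - \frac{277730801}{5781}$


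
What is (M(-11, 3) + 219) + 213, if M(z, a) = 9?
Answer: 441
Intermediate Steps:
(M(-11, 3) + 219) + 213 = (9 + 219) + 213 = 228 + 213 = 441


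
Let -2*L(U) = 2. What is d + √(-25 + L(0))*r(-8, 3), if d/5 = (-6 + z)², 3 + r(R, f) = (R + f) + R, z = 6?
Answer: -16*I*√26 ≈ -81.584*I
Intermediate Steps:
L(U) = -1 (L(U) = -½*2 = -1)
r(R, f) = -3 + f + 2*R (r(R, f) = -3 + ((R + f) + R) = -3 + (f + 2*R) = -3 + f + 2*R)
d = 0 (d = 5*(-6 + 6)² = 5*0² = 5*0 = 0)
d + √(-25 + L(0))*r(-8, 3) = 0 + √(-25 - 1)*(-3 + 3 + 2*(-8)) = 0 + √(-26)*(-3 + 3 - 16) = 0 + (I*√26)*(-16) = 0 - 16*I*√26 = -16*I*√26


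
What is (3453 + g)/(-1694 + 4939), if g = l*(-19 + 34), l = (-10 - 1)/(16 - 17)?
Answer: 3618/3245 ≈ 1.1149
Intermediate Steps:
l = 11 (l = -11/(-1) = -11*(-1) = 11)
g = 165 (g = 11*(-19 + 34) = 11*15 = 165)
(3453 + g)/(-1694 + 4939) = (3453 + 165)/(-1694 + 4939) = 3618/3245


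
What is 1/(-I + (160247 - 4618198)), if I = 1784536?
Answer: -1/6242487 ≈ -1.6019e-7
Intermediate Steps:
1/(-I + (160247 - 4618198)) = 1/(-1*1784536 + (160247 - 4618198)) = 1/(-1784536 - 4457951) = 1/(-6242487) = -1/6242487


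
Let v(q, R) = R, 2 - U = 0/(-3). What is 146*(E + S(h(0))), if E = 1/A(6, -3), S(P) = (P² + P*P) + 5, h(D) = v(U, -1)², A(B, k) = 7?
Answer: 7300/7 ≈ 1042.9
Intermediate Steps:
U = 2 (U = 2 - 0/(-3) = 2 - 0*(-1)/3 = 2 - 1*0 = 2 + 0 = 2)
h(D) = 1 (h(D) = (-1)² = 1)
S(P) = 5 + 2*P² (S(P) = (P² + P²) + 5 = 2*P² + 5 = 5 + 2*P²)
E = ⅐ (E = 1/7 = ⅐ ≈ 0.14286)
146*(E + S(h(0))) = 146*(⅐ + (5 + 2*1²)) = 146*(⅐ + (5 + 2*1)) = 146*(⅐ + (5 + 2)) = 146*(⅐ + 7) = 146*(50/7) = 7300/7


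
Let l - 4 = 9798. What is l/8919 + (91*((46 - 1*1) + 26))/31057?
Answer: 27849721/21307491 ≈ 1.3070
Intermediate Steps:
l = 9802 (l = 4 + 9798 = 9802)
l/8919 + (91*((46 - 1*1) + 26))/31057 = 9802/8919 + (91*((46 - 1*1) + 26))/31057 = 9802*(1/8919) + (91*((46 - 1) + 26))*(1/31057) = 9802/8919 + (91*(45 + 26))*(1/31057) = 9802/8919 + (91*71)*(1/31057) = 9802/8919 + 6461*(1/31057) = 9802/8919 + 497/2389 = 27849721/21307491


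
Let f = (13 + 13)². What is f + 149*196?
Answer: 29880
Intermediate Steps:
f = 676 (f = 26² = 676)
f + 149*196 = 676 + 149*196 = 676 + 29204 = 29880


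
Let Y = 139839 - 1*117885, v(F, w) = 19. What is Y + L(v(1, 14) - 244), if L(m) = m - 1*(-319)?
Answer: 22048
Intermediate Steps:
Y = 21954 (Y = 139839 - 117885 = 21954)
L(m) = 319 + m (L(m) = m + 319 = 319 + m)
Y + L(v(1, 14) - 244) = 21954 + (319 + (19 - 244)) = 21954 + (319 - 225) = 21954 + 94 = 22048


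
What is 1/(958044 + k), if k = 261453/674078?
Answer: 674078/645796644885 ≈ 1.0438e-6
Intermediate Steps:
k = 261453/674078 (k = 261453*(1/674078) = 261453/674078 ≈ 0.38787)
1/(958044 + k) = 1/(958044 + 261453/674078) = 1/(645796644885/674078) = 674078/645796644885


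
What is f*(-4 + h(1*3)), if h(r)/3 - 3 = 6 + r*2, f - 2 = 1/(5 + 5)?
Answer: 861/10 ≈ 86.100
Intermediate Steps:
f = 21/10 (f = 2 + 1/(5 + 5) = 2 + 1/10 = 21/10 ≈ 2.1000)
h(r) = 27 + 6*r (h(r) = 9 + 3*(6 + r*2) = 9 + 3*(6 + 2*r) = 9 + (18 + 6*r) = 27 + 6*r)
f*(-4 + h(1*3)) = 21*(-4 + (27 + 6*(1*3)))/10 = 21*(-4 + (27 + 6*3))/10 = 21*(-4 + (27 + 18))/10 = 21*(-4 + 45)/10 = (21/10)*41 = 861/10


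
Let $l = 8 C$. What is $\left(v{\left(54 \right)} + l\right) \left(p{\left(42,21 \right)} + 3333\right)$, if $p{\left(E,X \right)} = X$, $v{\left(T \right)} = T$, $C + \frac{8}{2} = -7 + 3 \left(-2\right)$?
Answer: $-275028$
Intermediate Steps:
$C = -17$ ($C = -4 + \left(-7 + 3 \left(-2\right)\right) = -4 - 13 = -17$)
$l = -136$ ($l = 8 \left(-17\right) = -136$)
$\left(v{\left(54 \right)} + l\right) \left(p{\left(42,21 \right)} + 3333\right) = \left(54 - 136\right) \left(21 + 3333\right) = \left(-82\right) 3354 = -275028$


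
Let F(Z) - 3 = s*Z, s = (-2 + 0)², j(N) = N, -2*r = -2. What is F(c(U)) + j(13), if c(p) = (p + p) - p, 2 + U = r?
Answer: 12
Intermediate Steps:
r = 1 (r = -½*(-2) = 1)
U = -1 (U = -2 + 1 = -1)
c(p) = p (c(p) = 2*p - p = p)
s = 4 (s = (-2)² = 4)
F(Z) = 3 + 4*Z
F(c(U)) + j(13) = (3 + 4*(-1)) + 13 = (3 - 4) + 13 = -1 + 13 = 12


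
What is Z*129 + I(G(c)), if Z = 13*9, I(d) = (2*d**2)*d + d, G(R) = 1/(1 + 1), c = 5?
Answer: 60375/4 ≈ 15094.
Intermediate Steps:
G(R) = 1/2
I(d) = d + 2*d**3 (I(d) = 2*d**3 + d = d + 2*d**3)
Z = 117
Z*129 + I(G(c)) = 117*129 + (1/2 + 2*(1/2)**3) = 15093 + (1/2 + 2*(1/8)) = 15093 + (1/2 + 1/4) = 15093 + 3/4 = 60375/4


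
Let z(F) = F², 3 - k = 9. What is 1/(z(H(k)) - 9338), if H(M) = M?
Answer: -1/9302 ≈ -0.00010750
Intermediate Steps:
k = -6 (k = 3 - 1*9 = 3 - 9 = -6)
1/(z(H(k)) - 9338) = 1/((-6)² - 9338) = 1/(36 - 9338) = 1/(-9302) = -1/9302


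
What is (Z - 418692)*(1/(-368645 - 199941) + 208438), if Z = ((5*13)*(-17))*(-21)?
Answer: -46871113593725829/568586 ≈ -8.2434e+10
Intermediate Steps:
Z = 23205 (Z = (65*(-17))*(-21) = -1105*(-21) = 23205)
(Z - 418692)*(1/(-368645 - 199941) + 208438) = (23205 - 418692)*(1/(-368645 - 199941) + 208438) = -395487*(1/(-568586) + 208438) = -395487*(-1/568586 + 208438) = -395487*118514928667/568586 = -46871113593725829/568586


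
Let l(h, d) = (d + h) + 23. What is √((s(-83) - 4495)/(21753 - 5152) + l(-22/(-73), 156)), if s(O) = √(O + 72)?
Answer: √(262930818829042 + 88466729*I*√11)/1211873 ≈ 13.38 + 7.4657e-6*I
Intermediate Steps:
s(O) = √(72 + O)
l(h, d) = 23 + d + h
√((s(-83) - 4495)/(21753 - 5152) + l(-22/(-73), 156)) = √((√(72 - 83) - 4495)/(21753 - 5152) + (23 + 156 - 22/(-73))) = √((√(-11) - 4495)/16601 + (23 + 156 - 22*(-1/73))) = √((I*√11 - 4495)*(1/16601) + (23 + 156 + 22/73)) = √((-4495 + I*√11)*(1/16601) + 13089/73) = √((-4495/16601 + I*√11/16601) + 13089/73) = √(216962354/1211873 + I*√11/16601)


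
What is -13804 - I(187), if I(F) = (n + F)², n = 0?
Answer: -48773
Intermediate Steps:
I(F) = F² (I(F) = (0 + F)² = F²)
-13804 - I(187) = -13804 - 1*187² = -13804 - 1*34969 = -13804 - 34969 = -48773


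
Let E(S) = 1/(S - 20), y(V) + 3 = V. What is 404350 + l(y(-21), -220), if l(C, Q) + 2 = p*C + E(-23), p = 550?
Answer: 16819363/43 ≈ 3.9115e+5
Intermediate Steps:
y(V) = -3 + V
E(S) = 1/(-20 + S)
l(C, Q) = -87/43 + 550*C (l(C, Q) = -2 + (550*C + 1/(-20 - 23)) = -2 + (550*C + 1/(-43)) = -2 + (550*C - 1/43) = -2 + (-1/43 + 550*C) = -87/43 + 550*C)
404350 + l(y(-21), -220) = 404350 + (-87/43 + 550*(-3 - 21)) = 404350 + (-87/43 + 550*(-24)) = 404350 + (-87/43 - 13200) = 404350 - 567687/43 = 16819363/43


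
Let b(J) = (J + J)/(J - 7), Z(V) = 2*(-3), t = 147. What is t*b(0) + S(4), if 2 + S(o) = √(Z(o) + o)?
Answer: -2 + I*√2 ≈ -2.0 + 1.4142*I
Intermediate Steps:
Z(V) = -6
S(o) = -2 + √(-6 + o)
b(J) = 2*J/(-7 + J) (b(J) = (2*J)/(-7 + J) = 2*J/(-7 + J))
t*b(0) + S(4) = 147*(2*0/(-7 + 0)) + (-2 + √(-6 + 4)) = 147*(2*0/(-7)) + (-2 + √(-2)) = 147*(2*0*(-⅐)) + (-2 + I*√2) = 147*0 + (-2 + I*√2) = 0 + (-2 + I*√2) = -2 + I*√2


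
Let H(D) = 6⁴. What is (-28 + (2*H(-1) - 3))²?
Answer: 6558721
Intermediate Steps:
H(D) = 1296
(-28 + (2*H(-1) - 3))² = (-28 + (2*1296 - 3))² = (-28 + (2592 - 3))² = (-28 + 2589)² = 2561² = 6558721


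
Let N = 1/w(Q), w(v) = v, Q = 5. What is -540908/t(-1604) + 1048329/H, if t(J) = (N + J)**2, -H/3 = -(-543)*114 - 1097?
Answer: -23292956594423/3910026670605 ≈ -5.9572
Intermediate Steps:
H = -182415 (H = -3*(-(-543)*114 - 1097) = -3*(-543*(-114) - 1097) = -3*(61902 - 1097) = -3*60805 = -182415)
N = 1/5 ≈ 0.20000
t(J) = (1/5 + J)**2
-540908/t(-1604) + 1048329/H = -540908*25/(1 + 5*(-1604))**2 + 1048329/(-182415) = -540908*25/(1 - 8020)**2 + 1048329*(-1/182415) = -540908/((1/25)*(-8019)**2) - 349443/60805 = -540908/((1/25)*64304361) - 349443/60805 = -540908/64304361/25 - 349443/60805 = -540908*25/64304361 - 349443/60805 = -13522700/64304361 - 349443/60805 = -23292956594423/3910026670605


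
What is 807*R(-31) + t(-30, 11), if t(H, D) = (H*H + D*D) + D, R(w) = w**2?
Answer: 776559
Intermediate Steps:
t(H, D) = D + D**2 + H**2 (t(H, D) = (H**2 + D**2) + D = (D**2 + H**2) + D = D + D**2 + H**2)
807*R(-31) + t(-30, 11) = 807*(-31)**2 + (11 + 11**2 + (-30)**2) = 807*961 + (11 + 121 + 900) = 775527 + 1032 = 776559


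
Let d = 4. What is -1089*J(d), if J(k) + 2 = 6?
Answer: -4356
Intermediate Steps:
J(k) = 4 (J(k) = -2 + 6 = 4)
-1089*J(d) = -1089*4 = -4356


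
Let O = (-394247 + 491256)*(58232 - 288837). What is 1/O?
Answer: -1/22370760445 ≈ -4.4701e-11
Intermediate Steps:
O = -22370760445 (O = 97009*(-230605) = -22370760445)
1/O = 1/(-22370760445) = -1/22370760445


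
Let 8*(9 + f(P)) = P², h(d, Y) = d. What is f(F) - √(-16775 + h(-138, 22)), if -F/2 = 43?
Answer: 1831/2 - I*√16913 ≈ 915.5 - 130.05*I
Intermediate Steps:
F = -86 (F = -2*43 = -86)
f(P) = -9 + P²/8
f(F) - √(-16775 + h(-138, 22)) = (-9 + (⅛)*(-86)²) - √(-16775 - 138) = (-9 + (⅛)*7396) - √(-16913) = (-9 + 1849/2) - I*√16913 = 1831/2 - I*√16913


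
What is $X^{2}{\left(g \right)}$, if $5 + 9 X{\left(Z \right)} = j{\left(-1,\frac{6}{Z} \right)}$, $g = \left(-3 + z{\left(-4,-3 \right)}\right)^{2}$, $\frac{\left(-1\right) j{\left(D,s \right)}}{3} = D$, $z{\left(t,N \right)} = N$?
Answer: $\frac{4}{81} \approx 0.049383$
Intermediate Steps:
$j{\left(D,s \right)} = - 3 D$
$g = 36$ ($g = \left(-3 - 3\right)^{2} = \left(-6\right)^{2} = 36$)
$X{\left(Z \right)} = - \frac{2}{9}$ ($X{\left(Z \right)} = - \frac{5}{9} + \frac{\left(-3\right) \left(-1\right)}{9} = - \frac{5}{9} + \frac{1}{9} \cdot 3 = - \frac{5}{9} + \frac{1}{3} = - \frac{2}{9}$)
$X^{2}{\left(g \right)} = \left(- \frac{2}{9}\right)^{2} = \frac{4}{81}$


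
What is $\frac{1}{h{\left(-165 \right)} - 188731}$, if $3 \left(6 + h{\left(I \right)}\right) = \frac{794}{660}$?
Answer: $- \frac{990}{186849233} \approx -5.2984 \cdot 10^{-6}$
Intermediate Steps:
$h{\left(I \right)} = - \frac{5543}{990}$ ($h{\left(I \right)} = -6 + \frac{794 \cdot \frac{1}{660}}{3} = -6 + \frac{1}{3} \cdot \frac{397}{330} = -6 + \frac{397}{990} = - \frac{5543}{990}$)
$\frac{1}{h{\left(-165 \right)} - 188731} = \frac{1}{- \frac{5543}{990} - 188731} = \frac{1}{- \frac{186849233}{990}} = - \frac{990}{186849233}$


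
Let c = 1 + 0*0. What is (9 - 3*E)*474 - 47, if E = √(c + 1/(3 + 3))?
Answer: 4219 - 237*√42 ≈ 2683.1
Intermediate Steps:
c = 1 (c = 1 + 0 = 1)
E = √42/6 (E = √(1 + 1/(3 + 3)) = √(1 + 1/6) = √(1 + ⅙) = √(7/6) = √42/6 ≈ 1.0801)
(9 - 3*E)*474 - 47 = (9 - √42/2)*474 - 47 = (4266 - 237*√42) - 47 = 4219 - 237*√42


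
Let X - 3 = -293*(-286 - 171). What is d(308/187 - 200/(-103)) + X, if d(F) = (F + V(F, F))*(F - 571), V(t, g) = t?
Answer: 398063024888/3066001 ≈ 1.2983e+5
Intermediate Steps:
X = 133904 (X = 3 - 293*(-286 - 171) = 3 - 293*(-457) = 3 + 133901 = 133904)
d(F) = 2*F*(-571 + F) (d(F) = (F + F)*(F - 571) = (2*F)*(-571 + F) = 2*F*(-571 + F))
d(308/187 - 200/(-103)) + X = 2*(308/187 - 200/(-103))*(-571 + (308/187 - 200/(-103))) + 133904 = 2*(308*(1/187) - 200*(-1/103))*(-571 + (308*(1/187) - 200*(-1/103))) + 133904 = 2*(28/17 + 200/103)*(-571 + (28/17 + 200/103)) + 133904 = 2*(6284/1751)*(-571 + 6284/1751) + 133904 = 2*(6284/1751)*(-993537/1751) + 133904 = -12486773016/3066001 + 133904 = 398063024888/3066001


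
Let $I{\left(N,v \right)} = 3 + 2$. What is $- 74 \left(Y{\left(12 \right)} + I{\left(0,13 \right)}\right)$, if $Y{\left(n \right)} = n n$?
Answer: $-11026$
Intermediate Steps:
$I{\left(N,v \right)} = 5$
$Y{\left(n \right)} = n^{2}$
$- 74 \left(Y{\left(12 \right)} + I{\left(0,13 \right)}\right) = - 74 \left(12^{2} + 5\right) = - 74 \left(144 + 5\right) = \left(-74\right) 149 = -11026$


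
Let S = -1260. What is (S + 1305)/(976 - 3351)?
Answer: -9/475 ≈ -0.018947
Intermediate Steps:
(S + 1305)/(976 - 3351) = (-1260 + 1305)/(976 - 3351) = 45/(-2375) = 45*(-1/2375) = -9/475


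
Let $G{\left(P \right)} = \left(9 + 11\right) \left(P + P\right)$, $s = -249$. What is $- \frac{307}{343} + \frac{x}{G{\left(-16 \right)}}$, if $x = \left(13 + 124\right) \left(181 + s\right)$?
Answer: $\frac{749727}{54880} \approx 13.661$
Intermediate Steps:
$G{\left(P \right)} = 40 P$ ($G{\left(P \right)} = 20 \cdot 2 P = 40 P$)
$x = -9316$ ($x = \left(13 + 124\right) \left(181 - 249\right) = 137 \left(-68\right) = -9316$)
$- \frac{307}{343} + \frac{x}{G{\left(-16 \right)}} = - \frac{307}{343} - \frac{9316}{40 \left(-16\right)} = \left(-307\right) \frac{1}{343} - \frac{9316}{-640} = - \frac{307}{343} - - \frac{2329}{160} = - \frac{307}{343} + \frac{2329}{160} = \frac{749727}{54880}$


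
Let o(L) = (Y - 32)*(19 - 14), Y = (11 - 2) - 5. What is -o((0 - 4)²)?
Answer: 140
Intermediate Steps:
Y = 4 (Y = 9 - 5 = 4)
o(L) = -140 (o(L) = (4 - 32)*(19 - 14) = -28*5 = -140)
-o((0 - 4)²) = -1*(-140) = 140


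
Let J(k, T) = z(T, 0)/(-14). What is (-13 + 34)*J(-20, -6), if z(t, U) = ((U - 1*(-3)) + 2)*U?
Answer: 0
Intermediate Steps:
z(t, U) = U*(5 + U) (z(t, U) = ((U + 3) + 2)*U = ((3 + U) + 2)*U = (5 + U)*U = U*(5 + U))
J(k, T) = 0 (J(k, T) = (0*(5 + 0))/(-14) = (0*5)*(-1/14) = 0*(-1/14) = 0)
(-13 + 34)*J(-20, -6) = (-13 + 34)*0 = 21*0 = 0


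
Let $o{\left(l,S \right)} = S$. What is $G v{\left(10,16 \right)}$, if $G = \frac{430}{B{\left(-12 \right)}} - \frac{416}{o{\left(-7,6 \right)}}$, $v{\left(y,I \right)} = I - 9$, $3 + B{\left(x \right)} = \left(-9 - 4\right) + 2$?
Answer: $- \frac{2101}{3} \approx -700.33$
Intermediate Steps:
$B{\left(x \right)} = -14$ ($B{\left(x \right)} = -3 + \left(\left(-9 - 4\right) + 2\right) = -3 + \left(-13 + 2\right) = -3 - 11 = -14$)
$v{\left(y,I \right)} = -9 + I$
$G = - \frac{2101}{21}$ ($G = \frac{430}{-14} - \frac{416}{6} = 430 \left(- \frac{1}{14}\right) - \frac{208}{3} = - \frac{215}{7} - \frac{208}{3} = - \frac{2101}{21} \approx -100.05$)
$G v{\left(10,16 \right)} = - \frac{2101 \left(-9 + 16\right)}{21} = \left(- \frac{2101}{21}\right) 7 = - \frac{2101}{3}$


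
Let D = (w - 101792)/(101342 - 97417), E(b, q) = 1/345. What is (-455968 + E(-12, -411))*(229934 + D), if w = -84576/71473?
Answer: -3381957004686110470174/32261125375 ≈ -1.0483e+11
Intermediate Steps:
E(b, q) = 1/345
w = -84576/71473 (w = -84576*1/71473 = -84576/71473 ≈ -1.1833)
D = -7275464192/280531525 (D = (-84576/71473 - 101792)/(101342 - 97417) = -7275464192/71473/3925 = -7275464192/71473*1/3925 = -7275464192/280531525 ≈ -25.935)
(-455968 + E(-12, -411))*(229934 + D) = (-455968 + 1/345)*(229934 - 7275464192/280531525) = -157308959/345*64496460205158/280531525 = -3381957004686110470174/32261125375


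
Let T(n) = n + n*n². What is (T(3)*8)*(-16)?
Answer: -3840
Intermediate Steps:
T(n) = n + n³
(T(3)*8)*(-16) = ((3 + 3³)*8)*(-16) = ((3 + 27)*8)*(-16) = (30*8)*(-16) = 240*(-16) = -3840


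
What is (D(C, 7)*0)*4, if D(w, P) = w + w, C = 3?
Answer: 0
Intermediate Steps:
D(w, P) = 2*w
(D(C, 7)*0)*4 = ((2*3)*0)*4 = (6*0)*4 = 0*4 = 0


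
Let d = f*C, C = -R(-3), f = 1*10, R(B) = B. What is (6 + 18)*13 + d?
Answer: 342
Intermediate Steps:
f = 10
C = 3 (C = -1*(-3) = 3)
d = 30 (d = 10*3 = 30)
(6 + 18)*13 + d = (6 + 18)*13 + 30 = 24*13 + 30 = 312 + 30 = 342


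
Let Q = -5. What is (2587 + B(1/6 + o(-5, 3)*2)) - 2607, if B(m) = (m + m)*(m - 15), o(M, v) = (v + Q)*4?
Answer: 17215/18 ≈ 956.39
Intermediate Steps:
o(M, v) = -20 + 4*v (o(M, v) = (v - 5)*4 = (-5 + v)*4 = -20 + 4*v)
B(m) = 2*m*(-15 + m) (B(m) = (2*m)*(-15 + m) = 2*m*(-15 + m))
(2587 + B(1/6 + o(-5, 3)*2)) - 2607 = (2587 + 2*(1/6 + (-20 + 4*3)*2)*(-15 + (1/6 + (-20 + 4*3)*2))) - 2607 = (2587 + 2*(⅙ + (-20 + 12)*2)*(-15 + (⅙ + (-20 + 12)*2))) - 2607 = (2587 + 2*(⅙ - 8*2)*(-15 + (⅙ - 8*2))) - 2607 = (2587 + 2*(⅙ - 16)*(-15 + (⅙ - 16))) - 2607 = (2587 + 2*(-95/6)*(-15 - 95/6)) - 2607 = (2587 + 2*(-95/6)*(-185/6)) - 2607 = (2587 + 17575/18) - 2607 = 64141/18 - 2607 = 17215/18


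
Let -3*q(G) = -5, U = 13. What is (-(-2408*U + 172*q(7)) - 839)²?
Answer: 8196586225/9 ≈ 9.1073e+8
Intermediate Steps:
q(G) = 5/3 (q(G) = -⅓*(-5) = 5/3)
(-(-2408*U + 172*q(7)) - 839)² = (-172/(1/(5/3 - 14*13)) - 839)² = (-172/(1/(5/3 - 182)) - 839)² = (-172/(1/(-541/3)) - 839)² = (-172/(-3/541) - 839)² = (-172*(-541/3) - 839)² = (93052/3 - 839)² = (90535/3)² = 8196586225/9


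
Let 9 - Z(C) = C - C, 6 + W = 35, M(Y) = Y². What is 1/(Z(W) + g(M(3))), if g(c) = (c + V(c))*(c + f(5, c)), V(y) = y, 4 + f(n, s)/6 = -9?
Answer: -1/1233 ≈ -0.00081103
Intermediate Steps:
f(n, s) = -78 (f(n, s) = -24 + 6*(-9) = -24 - 54 = -78)
g(c) = 2*c*(-78 + c) (g(c) = (c + c)*(c - 78) = (2*c)*(-78 + c) = 2*c*(-78 + c))
W = 29 (W = -6 + 35 = 29)
Z(C) = 9 (Z(C) = 9 - (C - C) = 9 - 1*0 = 9 + 0 = 9)
1/(Z(W) + g(M(3))) = 1/(9 + 2*3²*(-78 + 3²)) = 1/(9 + 2*9*(-78 + 9)) = 1/(9 + 2*9*(-69)) = 1/(9 - 1242) = 1/(-1233) = -1/1233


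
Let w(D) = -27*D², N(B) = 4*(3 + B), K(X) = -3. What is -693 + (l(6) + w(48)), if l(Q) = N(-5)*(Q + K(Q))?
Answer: -62925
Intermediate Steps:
N(B) = 12 + 4*B
l(Q) = 24 - 8*Q (l(Q) = (12 + 4*(-5))*(Q - 3) = (12 - 20)*(-3 + Q) = -8*(-3 + Q) = 24 - 8*Q)
-693 + (l(6) + w(48)) = -693 + ((24 - 8*6) - 27*48²) = -693 + ((24 - 48) - 27*2304) = -693 + (-24 - 62208) = -693 - 62232 = -62925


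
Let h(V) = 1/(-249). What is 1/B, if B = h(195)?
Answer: -249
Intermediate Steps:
h(V) = -1/249
B = -1/249 ≈ -0.0040161
1/B = 1/(-1/249) = -249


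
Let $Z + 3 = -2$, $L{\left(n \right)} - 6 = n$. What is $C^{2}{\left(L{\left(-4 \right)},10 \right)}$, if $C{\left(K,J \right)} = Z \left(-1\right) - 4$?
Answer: $1$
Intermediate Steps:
$L{\left(n \right)} = 6 + n$
$Z = -5$ ($Z = -3 - 2 = -5$)
$C{\left(K,J \right)} = 1$ ($C{\left(K,J \right)} = \left(-5\right) \left(-1\right) - 4 = 5 - 4 = 1$)
$C^{2}{\left(L{\left(-4 \right)},10 \right)} = 1^{2} = 1$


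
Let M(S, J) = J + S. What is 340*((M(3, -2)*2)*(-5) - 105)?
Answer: -39100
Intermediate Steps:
340*((M(3, -2)*2)*(-5) - 105) = 340*(((-2 + 3)*2)*(-5) - 105) = 340*((1*2)*(-5) - 105) = 340*(2*(-5) - 105) = 340*(-10 - 105) = 340*(-115) = -39100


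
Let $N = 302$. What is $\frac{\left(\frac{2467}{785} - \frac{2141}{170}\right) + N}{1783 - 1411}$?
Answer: $\frac{2602707}{3309560} \approx 0.78642$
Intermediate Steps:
$\frac{\left(\frac{2467}{785} - \frac{2141}{170}\right) + N}{1783 - 1411} = \frac{\left(\frac{2467}{785} - \frac{2141}{170}\right) + 302}{1783 - 1411} = \frac{\left(2467 \cdot \frac{1}{785} - \frac{2141}{170}\right) + 302}{372} = \left(\left(\frac{2467}{785} - \frac{2141}{170}\right) + 302\right) \frac{1}{372} = \left(- \frac{252259}{26690} + 302\right) \frac{1}{372} = \frac{7808121}{26690} \cdot \frac{1}{372} = \frac{2602707}{3309560}$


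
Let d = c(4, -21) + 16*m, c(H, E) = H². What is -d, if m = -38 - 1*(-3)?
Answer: 544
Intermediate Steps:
m = -35 (m = -38 + 3 = -35)
d = -544 (d = 4² + 16*(-35) = 16 - 560 = -544)
-d = -1*(-544) = 544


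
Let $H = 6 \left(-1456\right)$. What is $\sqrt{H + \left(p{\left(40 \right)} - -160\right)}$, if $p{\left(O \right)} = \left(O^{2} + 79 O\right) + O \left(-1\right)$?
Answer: $4 i \sqrt{241} \approx 62.097 i$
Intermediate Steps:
$H = -8736$
$p{\left(O \right)} = O^{2} + 78 O$ ($p{\left(O \right)} = \left(O^{2} + 79 O\right) - O = O^{2} + 78 O$)
$\sqrt{H + \left(p{\left(40 \right)} - -160\right)} = \sqrt{-8736 - \left(-160 - 40 \left(78 + 40\right)\right)} = \sqrt{-8736 + \left(40 \cdot 118 + 160\right)} = \sqrt{-8736 + \left(4720 + 160\right)} = \sqrt{-8736 + 4880} = \sqrt{-3856} = 4 i \sqrt{241}$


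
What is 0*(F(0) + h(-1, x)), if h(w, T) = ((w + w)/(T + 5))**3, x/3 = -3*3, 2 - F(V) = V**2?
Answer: 0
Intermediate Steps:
F(V) = 2 - V**2
x = -27 (x = 3*(-3*3) = 3*(-9) = -27)
h(w, T) = 8*w**3/(5 + T)**3 (h(w, T) = ((2*w)/(5 + T))**3 = (2*w/(5 + T))**3 = 8*w**3/(5 + T)**3)
0*(F(0) + h(-1, x)) = 0*((2 - 1*0**2) + 8*(-1)**3/(5 - 27)**3) = 0*((2 - 1*0) + 8*(-1)/(-22)**3) = 0*((2 + 0) + 8*(-1)*(-1/10648)) = 0*(2 + 1/1331) = 0*(2663/1331) = 0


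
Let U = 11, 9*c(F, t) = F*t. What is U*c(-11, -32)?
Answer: 3872/9 ≈ 430.22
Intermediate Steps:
c(F, t) = F*t/9 (c(F, t) = (F*t)/9 = F*t/9)
U*c(-11, -32) = 11*((⅑)*(-11)*(-32)) = 11*(352/9) = 3872/9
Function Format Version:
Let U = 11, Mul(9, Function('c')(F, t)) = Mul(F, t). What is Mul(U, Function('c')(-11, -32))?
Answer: Rational(3872, 9) ≈ 430.22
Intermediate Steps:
Function('c')(F, t) = Mul(Rational(1, 9), F, t) (Function('c')(F, t) = Mul(Rational(1, 9), Mul(F, t)) = Mul(Rational(1, 9), F, t))
Mul(U, Function('c')(-11, -32)) = Mul(11, Mul(Rational(1, 9), -11, -32)) = Mul(11, Rational(352, 9)) = Rational(3872, 9)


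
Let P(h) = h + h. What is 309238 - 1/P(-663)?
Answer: 410049589/1326 ≈ 3.0924e+5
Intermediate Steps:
P(h) = 2*h
309238 - 1/P(-663) = 309238 - 1/(2*(-663)) = 309238 - 1/(-1326) = 309238 - 1*(-1/1326) = 309238 + 1/1326 = 410049589/1326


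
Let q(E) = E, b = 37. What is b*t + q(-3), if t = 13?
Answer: 478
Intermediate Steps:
b*t + q(-3) = 37*13 - 3 = 481 - 3 = 478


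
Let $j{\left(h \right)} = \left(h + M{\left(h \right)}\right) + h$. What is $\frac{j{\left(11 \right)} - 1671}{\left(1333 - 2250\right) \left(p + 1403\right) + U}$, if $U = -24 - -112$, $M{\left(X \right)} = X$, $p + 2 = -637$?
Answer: $\frac{273}{116750} \approx 0.0023383$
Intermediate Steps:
$p = -639$ ($p = -2 - 637 = -639$)
$j{\left(h \right)} = 3 h$ ($j{\left(h \right)} = \left(h + h\right) + h = 2 h + h = 3 h$)
$U = 88$ ($U = -24 + 112 = 88$)
$\frac{j{\left(11 \right)} - 1671}{\left(1333 - 2250\right) \left(p + 1403\right) + U} = \frac{3 \cdot 11 - 1671}{\left(1333 - 2250\right) \left(-639 + 1403\right) + 88} = \frac{33 - 1671}{\left(-917\right) 764 + 88} = - \frac{1638}{-700588 + 88} = - \frac{1638}{-700500} = \left(-1638\right) \left(- \frac{1}{700500}\right) = \frac{273}{116750}$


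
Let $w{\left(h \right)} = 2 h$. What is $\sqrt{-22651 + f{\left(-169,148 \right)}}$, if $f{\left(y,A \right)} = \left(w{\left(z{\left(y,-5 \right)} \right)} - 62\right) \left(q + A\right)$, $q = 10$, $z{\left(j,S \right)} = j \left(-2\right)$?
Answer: $\sqrt{74361} \approx 272.69$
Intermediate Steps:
$z{\left(j,S \right)} = - 2 j$
$f{\left(y,A \right)} = \left(-62 - 4 y\right) \left(10 + A\right)$ ($f{\left(y,A \right)} = \left(2 \left(- 2 y\right) - 62\right) \left(10 + A\right) = \left(- 4 y - 62\right) \left(10 + A\right) = \left(-62 - 4 y\right) \left(10 + A\right)$)
$\sqrt{-22651 + f{\left(-169,148 \right)}} = \sqrt{-22651 - \left(3036 - 100048\right)} = \sqrt{-22651 + \left(-620 - 9176 + 6760 + 100048\right)} = \sqrt{-22651 + 97012} = \sqrt{74361}$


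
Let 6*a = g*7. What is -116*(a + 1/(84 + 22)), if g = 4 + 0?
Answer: -86246/159 ≈ -542.43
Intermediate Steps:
g = 4
a = 14/3 (a = (4*7)/6 = (1/6)*28 = 14/3 ≈ 4.6667)
-116*(a + 1/(84 + 22)) = -116*(14/3 + 1/(84 + 22)) = -116*(14/3 + 1/106) = -116*1487/318 = -86246/159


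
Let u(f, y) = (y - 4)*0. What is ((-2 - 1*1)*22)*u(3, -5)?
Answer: 0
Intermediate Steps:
u(f, y) = 0 (u(f, y) = (-4 + y)*0 = 0)
((-2 - 1*1)*22)*u(3, -5) = ((-2 - 1*1)*22)*0 = ((-2 - 1)*22)*0 = -3*22*0 = -66*0 = 0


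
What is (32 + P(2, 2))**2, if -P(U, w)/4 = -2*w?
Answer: 2304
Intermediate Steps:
P(U, w) = 8*w (P(U, w) = -(-8)*w = 8*w)
(32 + P(2, 2))**2 = (32 + 8*2)**2 = (32 + 16)**2 = 48**2 = 2304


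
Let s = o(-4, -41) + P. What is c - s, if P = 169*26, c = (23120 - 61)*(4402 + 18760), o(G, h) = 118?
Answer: 534088046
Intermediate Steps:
c = 534092558 (c = 23059*23162 = 534092558)
P = 4394
s = 4512 (s = 118 + 4394 = 4512)
c - s = 534092558 - 1*4512 = 534092558 - 4512 = 534088046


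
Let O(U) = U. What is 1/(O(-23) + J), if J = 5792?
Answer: 1/5769 ≈ 0.00017334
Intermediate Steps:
1/(O(-23) + J) = 1/(-23 + 5792) = 1/5769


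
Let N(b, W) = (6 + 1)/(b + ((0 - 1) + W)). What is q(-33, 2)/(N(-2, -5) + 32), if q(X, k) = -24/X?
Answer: 64/2739 ≈ 0.023366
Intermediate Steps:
N(b, W) = 7/(-1 + W + b) (N(b, W) = 7/(b + (-1 + W)) = 7/(-1 + W + b))
q(-33, 2)/(N(-2, -5) + 32) = (-24/(-33))/(7/(-1 - 5 - 2) + 32) = (-24*(-1/33))/(7/(-8) + 32) = 8/(11*(7*(-⅛) + 32)) = 8/(11*(-7/8 + 32)) = 8/(11*(249/8)) = (8/11)*(8/249) = 64/2739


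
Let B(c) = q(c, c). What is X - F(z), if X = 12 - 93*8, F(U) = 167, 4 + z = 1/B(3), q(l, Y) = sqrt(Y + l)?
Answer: -899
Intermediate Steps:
B(c) = sqrt(2)*sqrt(c) (B(c) = sqrt(c + c) = sqrt(2*c) = sqrt(2)*sqrt(c))
z = -4 + sqrt(6)/6 (z = -4 + 1/(sqrt(2)*sqrt(3)) = -4 + 1/(sqrt(6)) = -4 + sqrt(6)/6 ≈ -3.5918)
X = -732 (X = 12 - 744 = -732)
X - F(z) = -732 - 1*167 = -732 - 167 = -899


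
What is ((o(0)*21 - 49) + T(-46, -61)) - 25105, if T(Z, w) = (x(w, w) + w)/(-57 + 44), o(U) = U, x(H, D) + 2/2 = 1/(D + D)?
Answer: -39886679/1586 ≈ -25149.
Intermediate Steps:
x(H, D) = -1 + 1/(2*D) (x(H, D) = -1 + 1/(D + D) = -1 + 1/(2*D))
T(Z, w) = -w/13 - (1/2 - w)/(13*w) (T(Z, w) = ((1/2 - w)/w + w)/(-57 + 44) = (w + (1/2 - w)/w)/(-13) = (w + (1/2 - w)/w)*(-1/13) = -w/13 - (1/2 - w)/(13*w))
((o(0)*21 - 49) + T(-46, -61)) - 25105 = ((0*21 - 49) + (1/13 - 1/13*(-61) - 1/26/(-61))) - 25105 = ((0 - 49) + (1/13 + 61/13 - 1/26*(-1/61))) - 25105 = (-49 + (1/13 + 61/13 + 1/1586)) - 25105 = (-49 + 7565/1586) - 25105 = -70149/1586 - 25105 = -39886679/1586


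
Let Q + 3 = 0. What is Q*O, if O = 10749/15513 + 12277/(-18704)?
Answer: -10596195/96718384 ≈ -0.10956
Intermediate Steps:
Q = -3 (Q = -3 + 0 = -3)
O = 3532065/96718384 (O = 10749*(1/15513) + 12277*(-1/18704) = 3583/5171 - 12277/18704 = 3532065/96718384 ≈ 0.036519)
Q*O = -3*3532065/96718384 = -10596195/96718384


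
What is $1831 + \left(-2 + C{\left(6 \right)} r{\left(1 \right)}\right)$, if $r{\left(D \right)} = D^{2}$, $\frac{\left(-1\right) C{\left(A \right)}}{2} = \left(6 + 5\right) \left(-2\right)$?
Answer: $1873$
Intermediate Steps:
$C{\left(A \right)} = 44$ ($C{\left(A \right)} = - 2 \left(6 + 5\right) \left(-2\right) = - 2 \cdot 11 \left(-2\right) = \left(-2\right) \left(-22\right) = 44$)
$1831 + \left(-2 + C{\left(6 \right)} r{\left(1 \right)}\right) = 1831 - \left(2 - 44 \cdot 1^{2}\right) = 1831 + \left(-2 + 44 \cdot 1\right) = 1831 + \left(-2 + 44\right) = 1831 + 42 = 1873$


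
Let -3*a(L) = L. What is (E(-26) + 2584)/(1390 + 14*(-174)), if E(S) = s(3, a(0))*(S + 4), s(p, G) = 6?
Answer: -1226/523 ≈ -2.3442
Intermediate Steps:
a(L) = -L/3
E(S) = 24 + 6*S (E(S) = 6*(S + 4) = 6*(4 + S) = 24 + 6*S)
(E(-26) + 2584)/(1390 + 14*(-174)) = ((24 + 6*(-26)) + 2584)/(1390 + 14*(-174)) = ((24 - 156) + 2584)/(1390 - 2436) = (-132 + 2584)/(-1046) = 2452*(-1/1046) = -1226/523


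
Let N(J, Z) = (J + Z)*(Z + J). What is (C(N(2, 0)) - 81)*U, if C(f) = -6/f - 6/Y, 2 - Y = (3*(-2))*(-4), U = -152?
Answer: 137484/11 ≈ 12499.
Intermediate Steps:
Y = -22 (Y = 2 - 3*(-2)*(-4) = 2 - (-6)*(-4) = 2 - 1*24 = 2 - 24 = -22)
N(J, Z) = (J + Z)² (N(J, Z) = (J + Z)*(J + Z) = (J + Z)²)
C(f) = 3/11 - 6/f (C(f) = -6/f - 6/(-22) = -6/f - 6*(-1/22) = -6/f + 3/11 = 3/11 - 6/f)
(C(N(2, 0)) - 81)*U = ((3/11 - 6/(2 + 0)²) - 81)*(-152) = ((3/11 - 6/(2²)) - 81)*(-152) = ((3/11 - 6/4) - 81)*(-152) = ((3/11 - 6*¼) - 81)*(-152) = ((3/11 - 3/2) - 81)*(-152) = (-27/22 - 81)*(-152) = -1809/22*(-152) = 137484/11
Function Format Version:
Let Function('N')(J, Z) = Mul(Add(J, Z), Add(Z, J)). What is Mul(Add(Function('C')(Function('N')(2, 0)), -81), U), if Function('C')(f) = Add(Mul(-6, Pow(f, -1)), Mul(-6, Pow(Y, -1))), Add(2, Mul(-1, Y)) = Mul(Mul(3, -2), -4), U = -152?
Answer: Rational(137484, 11) ≈ 12499.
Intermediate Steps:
Y = -22 (Y = Add(2, Mul(-1, Mul(Mul(3, -2), -4))) = Add(2, Mul(-1, Mul(-6, -4))) = Add(2, Mul(-1, 24)) = Add(2, -24) = -22)
Function('N')(J, Z) = Pow(Add(J, Z), 2) (Function('N')(J, Z) = Mul(Add(J, Z), Add(J, Z)) = Pow(Add(J, Z), 2))
Function('C')(f) = Add(Rational(3, 11), Mul(-6, Pow(f, -1))) (Function('C')(f) = Add(Mul(-6, Pow(f, -1)), Mul(-6, Pow(-22, -1))) = Add(Mul(-6, Pow(f, -1)), Mul(-6, Rational(-1, 22))) = Add(Mul(-6, Pow(f, -1)), Rational(3, 11)) = Add(Rational(3, 11), Mul(-6, Pow(f, -1))))
Mul(Add(Function('C')(Function('N')(2, 0)), -81), U) = Mul(Add(Add(Rational(3, 11), Mul(-6, Pow(Pow(Add(2, 0), 2), -1))), -81), -152) = Mul(Add(Add(Rational(3, 11), Mul(-6, Pow(Pow(2, 2), -1))), -81), -152) = Mul(Add(Add(Rational(3, 11), Mul(-6, Pow(4, -1))), -81), -152) = Mul(Add(Add(Rational(3, 11), Mul(-6, Rational(1, 4))), -81), -152) = Mul(Add(Add(Rational(3, 11), Rational(-3, 2)), -81), -152) = Mul(Add(Rational(-27, 22), -81), -152) = Mul(Rational(-1809, 22), -152) = Rational(137484, 11)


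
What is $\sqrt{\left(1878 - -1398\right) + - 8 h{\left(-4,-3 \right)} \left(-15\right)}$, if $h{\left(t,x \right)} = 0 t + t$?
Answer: $2 \sqrt{699} \approx 52.877$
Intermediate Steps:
$h{\left(t,x \right)} = t$ ($h{\left(t,x \right)} = 0 + t = t$)
$\sqrt{\left(1878 - -1398\right) + - 8 h{\left(-4,-3 \right)} \left(-15\right)} = \sqrt{\left(1878 - -1398\right) + \left(-8\right) \left(-4\right) \left(-15\right)} = \sqrt{\left(1878 + 1398\right) + 32 \left(-15\right)} = \sqrt{3276 - 480} = \sqrt{2796} = 2 \sqrt{699}$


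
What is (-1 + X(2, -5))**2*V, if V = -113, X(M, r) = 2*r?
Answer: -13673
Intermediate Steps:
(-1 + X(2, -5))**2*V = (-1 + 2*(-5))**2*(-113) = (-1 - 10)**2*(-113) = (-11)**2*(-113) = 121*(-113) = -13673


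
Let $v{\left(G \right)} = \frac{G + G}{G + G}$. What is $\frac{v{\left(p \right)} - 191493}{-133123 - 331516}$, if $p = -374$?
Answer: $\frac{27356}{66377} \approx 0.41213$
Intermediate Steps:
$v{\left(G \right)} = 1$ ($v{\left(G \right)} = \frac{2 G}{2 G} = 2 G \frac{1}{2 G} = 1$)
$\frac{v{\left(p \right)} - 191493}{-133123 - 331516} = \frac{1 - 191493}{-133123 - 331516} = - \frac{191492}{-464639} = \left(-191492\right) \left(- \frac{1}{464639}\right) = \frac{27356}{66377}$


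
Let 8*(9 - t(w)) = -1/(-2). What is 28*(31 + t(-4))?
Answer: 4473/4 ≈ 1118.3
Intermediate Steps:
t(w) = 143/16 (t(w) = 9 - (-1)/(8*(-2)) = 9 - (-1)*(-1)/(8*2) = 9 - ⅛*½ = 9 - 1/16 = 143/16)
28*(31 + t(-4)) = 28*(31 + 143/16) = 28*(639/16) = 4473/4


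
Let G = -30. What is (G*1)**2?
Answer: 900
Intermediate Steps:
(G*1)**2 = (-30*1)**2 = (-30)**2 = 900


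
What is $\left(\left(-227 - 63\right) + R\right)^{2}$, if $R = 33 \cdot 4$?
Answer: $24964$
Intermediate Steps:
$R = 132$
$\left(\left(-227 - 63\right) + R\right)^{2} = \left(\left(-227 - 63\right) + 132\right)^{2} = \left(-290 + 132\right)^{2} = \left(-158\right)^{2} = 24964$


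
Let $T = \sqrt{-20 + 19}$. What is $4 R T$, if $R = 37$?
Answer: $148 i \approx 148.0 i$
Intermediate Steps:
$T = i$ ($T = \sqrt{-1} = i \approx 1.0 i$)
$4 R T = 4 \cdot 37 i = 148 i$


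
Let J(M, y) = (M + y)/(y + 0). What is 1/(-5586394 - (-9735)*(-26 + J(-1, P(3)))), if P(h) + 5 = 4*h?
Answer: -7/40818118 ≈ -1.7149e-7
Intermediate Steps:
P(h) = -5 + 4*h
J(M, y) = (M + y)/y
1/(-5586394 - (-9735)*(-26 + J(-1, P(3)))) = 1/(-5586394 - (-9735)*(-26 + (-1 + (-5 + 4*3))/(-5 + 4*3))) = 1/(-5586394 - (-9735)*(-26 + (-1 + (-5 + 12))/(-5 + 12))) = 1/(-5586394 - (-9735)*(-26 + (-1 + 7)/7)) = 1/(-5586394 - (-9735)*(-26 + (⅐)*6)) = 1/(-5586394 - (-9735)*(-26 + 6/7)) = 1/(-5586394 - (-9735)*(-176)/7) = 1/(-5586394 - 885*1936/7) = 1/(-5586394 - 1713360/7) = 1/(-40818118/7) = -7/40818118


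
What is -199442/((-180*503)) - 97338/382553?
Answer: 33742076453/17318174310 ≈ 1.9484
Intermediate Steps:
-199442/((-180*503)) - 97338/382553 = -199442/(-90540) - 97338*1/382553 = -199442*(-1/90540) - 97338/382553 = 99721/45270 - 97338/382553 = 33742076453/17318174310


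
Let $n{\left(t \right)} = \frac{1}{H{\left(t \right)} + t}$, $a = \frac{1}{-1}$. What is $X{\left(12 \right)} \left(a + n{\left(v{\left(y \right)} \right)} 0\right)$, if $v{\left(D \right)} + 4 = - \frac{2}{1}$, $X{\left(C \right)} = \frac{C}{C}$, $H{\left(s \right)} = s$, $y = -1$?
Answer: $-1$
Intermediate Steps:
$X{\left(C \right)} = 1$
$v{\left(D \right)} = -6$ ($v{\left(D \right)} = -4 - \frac{2}{1} = -4 - 2 = -6$)
$a = -1$
$n{\left(t \right)} = \frac{1}{2 t}$ ($n{\left(t \right)} = \frac{1}{t + t} = \frac{1}{2 t}$)
$X{\left(12 \right)} \left(a + n{\left(v{\left(y \right)} \right)} 0\right) = 1 \left(-1 + \frac{1}{2 \left(-6\right)} 0\right) = 1 \left(-1 + \frac{1}{2} \left(- \frac{1}{6}\right) 0\right) = 1 \left(-1 - 0\right) = 1 \left(-1 + 0\right) = 1 \left(-1\right) = -1$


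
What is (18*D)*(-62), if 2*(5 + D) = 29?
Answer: -10602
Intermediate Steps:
D = 19/2 (D = -5 + (½)*29 = -5 + 29/2 = 19/2 ≈ 9.5000)
(18*D)*(-62) = (18*(19/2))*(-62) = 171*(-62) = -10602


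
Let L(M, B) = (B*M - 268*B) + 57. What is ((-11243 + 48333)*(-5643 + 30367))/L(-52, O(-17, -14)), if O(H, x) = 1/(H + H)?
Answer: 15589223720/1129 ≈ 1.3808e+7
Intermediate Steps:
O(H, x) = 1/(2*H)
L(M, B) = 57 - 268*B + B*M (L(M, B) = (-268*B + B*M) + 57 = 57 - 268*B + B*M)
((-11243 + 48333)*(-5643 + 30367))/L(-52, O(-17, -14)) = ((-11243 + 48333)*(-5643 + 30367))/(57 - 134/(-17) + ((½)/(-17))*(-52)) = (37090*24724)/(57 - 134*(-1)/17 + ((½)*(-1/17))*(-52)) = 917013160/(57 - 268*(-1/34) - 1/34*(-52)) = 917013160/(57 + 134/17 + 26/17) = 917013160/(1129/17) = 917013160*(17/1129) = 15589223720/1129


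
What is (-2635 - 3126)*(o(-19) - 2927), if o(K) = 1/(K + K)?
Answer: 640778747/38 ≈ 1.6863e+7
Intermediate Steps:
o(K) = 1/(2*K)
(-2635 - 3126)*(o(-19) - 2927) = (-2635 - 3126)*((1/2)/(-19) - 2927) = -5761*((1/2)*(-1/19) - 2927) = -5761*(-1/38 - 2927) = -5761*(-111227/38) = 640778747/38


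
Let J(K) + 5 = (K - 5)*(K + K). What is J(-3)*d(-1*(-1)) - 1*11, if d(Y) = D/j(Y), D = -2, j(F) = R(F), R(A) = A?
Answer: -97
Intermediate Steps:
j(F) = F
J(K) = -5 + 2*K*(-5 + K) (J(K) = -5 + (K - 5)*(K + K) = -5 + (-5 + K)*(2*K) = -5 + 2*K*(-5 + K))
d(Y) = -2/Y
J(-3)*d(-1*(-1)) - 1*11 = (-5 - 10*(-3) + 2*(-3)**2)*(-2/((-1*(-1)))) - 1*11 = (-5 + 30 + 2*9)*(-2/1) - 11 = (-5 + 30 + 18)*(-2*1) - 11 = 43*(-2) - 11 = -86 - 11 = -97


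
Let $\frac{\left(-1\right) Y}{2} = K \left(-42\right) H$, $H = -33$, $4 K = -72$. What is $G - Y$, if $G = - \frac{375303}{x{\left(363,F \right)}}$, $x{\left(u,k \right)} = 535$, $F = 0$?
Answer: $- \frac{27069663}{535} \approx -50598.0$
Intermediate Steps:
$K = -18$ ($K = \frac{1}{4} \left(-72\right) = -18$)
$G = - \frac{375303}{535} \approx -701.5$
$Y = 49896$ ($Y = - 2 \left(-18\right) \left(-42\right) \left(-33\right) = - 2 \cdot 756 \left(-33\right) = \left(-2\right) \left(-24948\right) = 49896$)
$G - Y = - \frac{375303}{535} - 49896 = - \frac{27069663}{535}$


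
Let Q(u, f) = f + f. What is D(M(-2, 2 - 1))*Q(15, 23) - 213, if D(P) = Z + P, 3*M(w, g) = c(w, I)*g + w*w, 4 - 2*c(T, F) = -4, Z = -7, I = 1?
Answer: -1237/3 ≈ -412.33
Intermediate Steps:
c(T, F) = 4 (c(T, F) = 2 - ½*(-4) = 2 + 2 = 4)
M(w, g) = w²/3 + 4*g/3 (M(w, g) = (4*g + w*w)/3 = (4*g + w²)/3 = (w² + 4*g)/3 = w²/3 + 4*g/3)
Q(u, f) = 2*f
D(P) = -7 + P
D(M(-2, 2 - 1))*Q(15, 23) - 213 = (-7 + ((⅓)*(-2)² + 4*(2 - 1)/3))*(2*23) - 213 = (-7 + ((⅓)*4 + (4/3)*1))*46 - 213 = (-7 + (4/3 + 4/3))*46 - 213 = (-7 + 8/3)*46 - 213 = -13/3*46 - 213 = -598/3 - 213 = -1237/3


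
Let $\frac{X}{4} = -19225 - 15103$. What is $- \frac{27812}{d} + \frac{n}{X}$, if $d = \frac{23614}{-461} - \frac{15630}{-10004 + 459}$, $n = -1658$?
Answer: $\frac{210056891358511}{374501659280} \approx 560.9$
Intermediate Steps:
$X = -137312$ ($X = 4 \left(-19225 - 15103\right) = 4 \left(-34328\right) = -137312$)
$d = - \frac{43638040}{880049}$ ($d = 23614 \left(- \frac{1}{461}\right) - \frac{15630}{-9545} = - \frac{23614}{461} - - \frac{3126}{1909} = - \frac{23614}{461} + \frac{3126}{1909} = - \frac{43638040}{880049} \approx -49.586$)
$- \frac{27812}{d} + \frac{n}{X} = - \frac{27812}{- \frac{43638040}{880049}} - \frac{1658}{-137312} = \left(-27812\right) \left(- \frac{880049}{43638040}\right) - - \frac{829}{68656} = \frac{6118980697}{10909510} + \frac{829}{68656} = \frac{210056891358511}{374501659280}$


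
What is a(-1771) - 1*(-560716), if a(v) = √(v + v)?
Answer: 560716 + I*√3542 ≈ 5.6072e+5 + 59.515*I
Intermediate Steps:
a(v) = √2*√v (a(v) = √(2*v) = √2*√v)
a(-1771) - 1*(-560716) = √2*√(-1771) - 1*(-560716) = √2*(I*√1771) + 560716 = I*√3542 + 560716 = 560716 + I*√3542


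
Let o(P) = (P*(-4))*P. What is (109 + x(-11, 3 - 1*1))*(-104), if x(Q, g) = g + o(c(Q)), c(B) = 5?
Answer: -1144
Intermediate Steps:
o(P) = -4*P² (o(P) = (-4*P)*P = -4*P²)
x(Q, g) = -100 + g (x(Q, g) = g - 4*5² = g - 4*25 = g - 100 = -100 + g)
(109 + x(-11, 3 - 1*1))*(-104) = (109 + (-100 + (3 - 1*1)))*(-104) = (109 + (-100 + (3 - 1)))*(-104) = (109 + (-100 + 2))*(-104) = (109 - 98)*(-104) = 11*(-104) = -1144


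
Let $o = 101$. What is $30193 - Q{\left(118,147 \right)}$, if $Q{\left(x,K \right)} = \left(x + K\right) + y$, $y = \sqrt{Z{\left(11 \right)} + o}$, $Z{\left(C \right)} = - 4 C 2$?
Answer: $29928 - \sqrt{13} \approx 29924.0$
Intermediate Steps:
$Z{\left(C \right)} = - 8 C$
$y = \sqrt{13}$ ($y = \sqrt{\left(-8\right) 11 + 101} = \sqrt{-88 + 101} = \sqrt{13} \approx 3.6056$)
$Q{\left(x,K \right)} = K + x + \sqrt{13}$ ($Q{\left(x,K \right)} = \left(x + K\right) + \sqrt{13} = \left(K + x\right) + \sqrt{13} = K + x + \sqrt{13}$)
$30193 - Q{\left(118,147 \right)} = 30193 - \left(147 + 118 + \sqrt{13}\right) = 30193 - \left(265 + \sqrt{13}\right) = 29928 - \sqrt{13}$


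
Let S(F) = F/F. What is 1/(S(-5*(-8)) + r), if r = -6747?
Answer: -1/6746 ≈ -0.00014824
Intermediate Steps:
S(F) = 1
1/(S(-5*(-8)) + r) = 1/(1 - 6747) = 1/(-6746) = -1/6746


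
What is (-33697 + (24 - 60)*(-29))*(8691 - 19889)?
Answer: 365648294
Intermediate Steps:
(-33697 + (24 - 60)*(-29))*(8691 - 19889) = (-33697 - 36*(-29))*(-11198) = (-33697 + 1044)*(-11198) = -32653*(-11198) = 365648294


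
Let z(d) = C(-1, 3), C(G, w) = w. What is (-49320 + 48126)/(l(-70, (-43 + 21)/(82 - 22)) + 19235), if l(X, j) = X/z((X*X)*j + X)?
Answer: -3582/57635 ≈ -0.062150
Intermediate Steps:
z(d) = 3
l(X, j) = X/3
(-49320 + 48126)/(l(-70, (-43 + 21)/(82 - 22)) + 19235) = (-49320 + 48126)/((1/3)*(-70) + 19235) = -1194/(-70/3 + 19235) = -1194/57635/3 = -1194*3/57635 = -3582/57635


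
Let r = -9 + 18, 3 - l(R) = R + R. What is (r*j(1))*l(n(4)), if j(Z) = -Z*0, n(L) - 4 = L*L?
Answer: 0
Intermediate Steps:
n(L) = 4 + L² (n(L) = 4 + L*L = 4 + L²)
j(Z) = 0 (j(Z) = -1*0 = 0)
l(R) = 3 - 2*R (l(R) = 3 - (R + R) = 3 - 2*R)
r = 9
(r*j(1))*l(n(4)) = (9*0)*(3 - 2*(4 + 4²)) = 0*(3 - 2*(4 + 16)) = 0*(3 - 2*20) = 0*(3 - 40) = 0*(-37) = 0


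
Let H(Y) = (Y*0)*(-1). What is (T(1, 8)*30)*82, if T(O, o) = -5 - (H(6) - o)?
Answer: 7380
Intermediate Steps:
H(Y) = 0 (H(Y) = 0*(-1) = 0)
T(O, o) = -5 + o (T(O, o) = -5 - (0 - o) = -5 - (-1)*o = -5 + o)
(T(1, 8)*30)*82 = ((-5 + 8)*30)*82 = (3*30)*82 = 90*82 = 7380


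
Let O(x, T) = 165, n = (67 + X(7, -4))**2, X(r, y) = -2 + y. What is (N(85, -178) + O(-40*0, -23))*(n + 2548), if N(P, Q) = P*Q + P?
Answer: -93282720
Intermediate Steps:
N(P, Q) = P + P*Q
n = 3721 (n = (67 + (-2 - 4))**2 = (67 - 6)**2 = 61**2 = 3721)
(N(85, -178) + O(-40*0, -23))*(n + 2548) = (85*(1 - 178) + 165)*(3721 + 2548) = (85*(-177) + 165)*6269 = (-15045 + 165)*6269 = -14880*6269 = -93282720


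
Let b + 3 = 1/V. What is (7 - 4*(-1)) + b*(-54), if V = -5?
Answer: 919/5 ≈ 183.80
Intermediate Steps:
b = -16/5 (b = -3 + 1/(-5) = -3 - ⅕ = -16/5 ≈ -3.2000)
(7 - 4*(-1)) + b*(-54) = (7 - 4*(-1)) - 16/5*(-54) = (7 + 4) + 864/5 = 11 + 864/5 = 919/5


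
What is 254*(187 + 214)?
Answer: 101854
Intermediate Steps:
254*(187 + 214) = 254*401 = 101854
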